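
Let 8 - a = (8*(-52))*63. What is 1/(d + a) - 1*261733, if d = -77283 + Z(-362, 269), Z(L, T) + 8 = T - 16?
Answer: -13301794527/50822 ≈ -2.6173e+5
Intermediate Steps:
Z(L, T) = -24 + T (Z(L, T) = -8 + (T - 16) = -8 + (-16 + T) = -24 + T)
d = -77038 (d = -77283 + (-24 + 269) = -77283 + 245 = -77038)
a = 26216 (a = 8 - 8*(-52)*63 = 8 - (-416)*63 = 8 - 1*(-26208) = 8 + 26208 = 26216)
1/(d + a) - 1*261733 = 1/(-77038 + 26216) - 1*261733 = 1/(-50822) - 261733 = -1/50822 - 261733 = -13301794527/50822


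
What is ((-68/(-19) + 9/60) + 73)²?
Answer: 850130649/144400 ≈ 5887.3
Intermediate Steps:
((-68/(-19) + 9/60) + 73)² = ((-68*(-1/19) + 9*(1/60)) + 73)² = ((68/19 + 3/20) + 73)² = (1417/380 + 73)² = (29157/380)² = 850130649/144400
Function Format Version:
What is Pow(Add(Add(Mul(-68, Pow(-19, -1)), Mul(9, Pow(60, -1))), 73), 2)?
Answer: Rational(850130649, 144400) ≈ 5887.3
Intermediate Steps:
Pow(Add(Add(Mul(-68, Pow(-19, -1)), Mul(9, Pow(60, -1))), 73), 2) = Pow(Add(Add(Mul(-68, Rational(-1, 19)), Mul(9, Rational(1, 60))), 73), 2) = Pow(Add(Add(Rational(68, 19), Rational(3, 20)), 73), 2) = Pow(Add(Rational(1417, 380), 73), 2) = Pow(Rational(29157, 380), 2) = Rational(850130649, 144400)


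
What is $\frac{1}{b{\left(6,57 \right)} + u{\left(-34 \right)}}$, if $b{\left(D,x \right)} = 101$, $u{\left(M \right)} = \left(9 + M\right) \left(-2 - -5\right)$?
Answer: $\frac{1}{26} \approx 0.038462$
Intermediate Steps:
$u{\left(M \right)} = 27 + 3 M$ ($u{\left(M \right)} = \left(9 + M\right) \left(-2 + 5\right) = \left(9 + M\right) 3 = 27 + 3 M$)
$\frac{1}{b{\left(6,57 \right)} + u{\left(-34 \right)}} = \frac{1}{101 + \left(27 + 3 \left(-34\right)\right)} = \frac{1}{101 + \left(27 - 102\right)} = \frac{1}{101 - 75} = \frac{1}{26}$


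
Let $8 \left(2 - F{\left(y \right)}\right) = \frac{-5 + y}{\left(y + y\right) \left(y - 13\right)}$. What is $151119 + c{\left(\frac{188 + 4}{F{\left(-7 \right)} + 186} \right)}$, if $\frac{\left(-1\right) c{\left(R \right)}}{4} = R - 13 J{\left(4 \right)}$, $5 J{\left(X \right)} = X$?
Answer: $\frac{79571056849}{526415} \approx 1.5116 \cdot 10^{5}$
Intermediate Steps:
$J{\left(X \right)} = \frac{X}{5}$
$F{\left(y \right)} = 2 - \frac{-5 + y}{16 y \left(-13 + y\right)}$ ($F{\left(y \right)} = 2 - \frac{\left(-5 + y\right) \frac{1}{\left(y + y\right) \left(y - 13\right)}}{8} = 2 - \frac{\left(-5 + y\right) \frac{1}{2 y \left(-13 + y\right)}}{8} = 2 - \frac{\frac{1}{2} \frac{1}{y} \frac{1}{-13 + y} \left(-5 + y\right)}{8} = 2 - \frac{-5 + y}{16 y \left(-13 + y\right)}$)
$c{\left(R \right)} = \frac{208}{5} - 4 R$ ($c{\left(R \right)} = - 4 \left(R - 13 \cdot \frac{1}{5} \cdot 4\right) = - 4 \left(R - \frac{52}{5}\right) = - 4 \left(- \frac{52}{5} + R\right) = \frac{208}{5} - 4 R$)
$151119 + c{\left(\frac{188 + 4}{F{\left(-7 \right)} + 186} \right)} = 151119 + \left(\frac{208}{5} - 4 \frac{188 + 4}{\frac{5 - -2919 + 32 \left(-7\right)^{2}}{16 \left(-7\right) \left(-13 - 7\right)} + 186}\right) = 151119 + \left(\frac{208}{5} - 4 \frac{192}{\frac{1}{16} \left(- \frac{1}{7}\right) \frac{1}{-20} \left(5 + 2919 + 32 \cdot 49\right) + 186}\right) = 151119 + \left(\frac{208}{5} - 4 \frac{192}{\frac{1}{16} \left(- \frac{1}{7}\right) \left(- \frac{1}{20}\right) \left(5 + 2919 + 1568\right) + 186}\right) = 151119 + \left(\frac{208}{5} - 4 \frac{192}{\frac{1}{16} \left(- \frac{1}{7}\right) \left(- \frac{1}{20}\right) 4492 + 186}\right) = 151119 + \left(\frac{208}{5} - 4 \frac{192}{\frac{1123}{560} + 186}\right) = 151119 + \left(\frac{208}{5} - 4 \frac{192}{\frac{105283}{560}}\right) = 151119 + \left(\frac{208}{5} - 4 \cdot 192 \cdot \frac{560}{105283}\right) = 151119 + \left(\frac{208}{5} - \frac{430080}{105283}\right) = 151119 + \frac{19748464}{526415} = \frac{79571056849}{526415}$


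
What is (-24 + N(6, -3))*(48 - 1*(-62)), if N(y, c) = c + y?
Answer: -2310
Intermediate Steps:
(-24 + N(6, -3))*(48 - 1*(-62)) = (-24 + (-3 + 6))*(48 - 1*(-62)) = (-24 + 3)*(48 + 62) = -21*110 = -2310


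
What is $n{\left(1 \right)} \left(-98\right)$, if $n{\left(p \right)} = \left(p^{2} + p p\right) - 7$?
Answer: $490$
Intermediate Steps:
$n{\left(p \right)} = -7 + 2 p^{2}$ ($n{\left(p \right)} = \left(p^{2} + p^{2}\right) - 7 = 2 p^{2} - 7 = -7 + 2 p^{2}$)
$n{\left(1 \right)} \left(-98\right) = \left(-7 + 2 \cdot 1^{2}\right) \left(-98\right) = \left(-7 + 2 \cdot 1\right) \left(-98\right) = \left(-7 + 2\right) \left(-98\right) = \left(-5\right) \left(-98\right) = 490$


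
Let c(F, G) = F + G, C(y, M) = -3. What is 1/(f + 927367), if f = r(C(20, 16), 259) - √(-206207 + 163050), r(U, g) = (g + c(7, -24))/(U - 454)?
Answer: 193679559989/179611938960447822 + 208849*I*√43157/179611938960447822 ≈ 1.0783e-6 + 2.4156e-10*I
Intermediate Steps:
r(U, g) = (-17 + g)/(-454 + U) (r(U, g) = (g + (7 - 24))/(U - 454) = (g - 17)/(-454 + U) = (-17 + g)/(-454 + U))
f = -242/457 - I*√43157 (f = (-17 + 259)/(-454 - 3) - √(-206207 + 163050) = 242/(-457) - √(-43157) = -1/457*242 - I*√43157 = -242/457 - I*√43157 ≈ -0.52954 - 207.74*I)
1/(f + 927367) = 1/((-242/457 - I*√43157) + 927367) = 1/(423806477/457 - I*√43157)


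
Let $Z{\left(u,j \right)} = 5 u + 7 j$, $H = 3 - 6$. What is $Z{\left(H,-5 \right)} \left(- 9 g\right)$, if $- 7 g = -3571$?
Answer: $\frac{1606950}{7} \approx 2.2956 \cdot 10^{5}$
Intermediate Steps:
$g = \frac{3571}{7}$ ($g = \left(- \frac{1}{7}\right) \left(-3571\right) = \frac{3571}{7} \approx 510.14$)
$H = -3$ ($H = 3 - 6 = -3$)
$Z{\left(H,-5 \right)} \left(- 9 g\right) = \left(5 \left(-3\right) + 7 \left(-5\right)\right) \left(\left(-9\right) \frac{3571}{7}\right) = \left(-15 - 35\right) \left(- \frac{32139}{7}\right) = \left(-50\right) \left(- \frac{32139}{7}\right) = \frac{1606950}{7}$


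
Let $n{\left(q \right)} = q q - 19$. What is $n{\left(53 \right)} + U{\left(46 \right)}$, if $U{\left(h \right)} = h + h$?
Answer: $2882$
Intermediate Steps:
$n{\left(q \right)} = -19 + q^{2}$ ($n{\left(q \right)} = q^{2} - 19 = -19 + q^{2}$)
$U{\left(h \right)} = 2 h$
$n{\left(53 \right)} + U{\left(46 \right)} = \left(-19 + 53^{2}\right) + 2 \cdot 46 = \left(-19 + 2809\right) + 92 = 2790 + 92 = 2882$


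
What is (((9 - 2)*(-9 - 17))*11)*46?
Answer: -92092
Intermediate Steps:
(((9 - 2)*(-9 - 17))*11)*46 = ((7*(-26))*11)*46 = -182*11*46 = -2002*46 = -92092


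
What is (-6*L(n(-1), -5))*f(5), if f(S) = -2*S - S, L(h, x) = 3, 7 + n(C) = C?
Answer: 270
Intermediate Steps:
n(C) = -7 + C
f(S) = -3*S
(-6*L(n(-1), -5))*f(5) = (-6*3)*(-3*5) = -18*(-15) = 270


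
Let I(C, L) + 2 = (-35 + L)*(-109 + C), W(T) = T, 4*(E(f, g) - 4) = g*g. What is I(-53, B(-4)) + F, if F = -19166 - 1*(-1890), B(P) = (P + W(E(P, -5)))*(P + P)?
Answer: -3508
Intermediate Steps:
E(f, g) = 4 + g**2/4 (E(f, g) = 4 + (g*g)/4 = 4 + g**2/4)
B(P) = 2*P*(41/4 + P) (B(P) = (P + (4 + (1/4)*(-5)**2))*(P + P) = (P + (4 + (1/4)*25))*(2*P) = (P + (4 + 25/4))*(2*P) = (P + 41/4)*(2*P) = (41/4 + P)*(2*P) = 2*P*(41/4 + P))
F = -17276 (F = -19166 + 1890 = -17276)
I(C, L) = -2 + (-109 + C)*(-35 + L) (I(C, L) = -2 + (-35 + L)*(-109 + C) = -2 + (-109 + C)*(-35 + L))
I(-53, B(-4)) + F = (3813 - 109*(-4)*(41 + 4*(-4))/2 - 35*(-53) - 53*(-4)*(41 + 4*(-4))/2) - 17276 = (3813 - 109*(-4)*(41 - 16)/2 + 1855 - 53*(-4)*(41 - 16)/2) - 17276 = (3813 - 109*(-4)*25/2 + 1855 - 53*(-4)*25/2) - 17276 = (3813 - 109*(-50) + 1855 - 53*(-50)) - 17276 = (3813 + 5450 + 1855 + 2650) - 17276 = 13768 - 17276 = -3508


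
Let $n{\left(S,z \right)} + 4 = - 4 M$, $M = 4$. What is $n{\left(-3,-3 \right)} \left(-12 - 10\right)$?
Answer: $440$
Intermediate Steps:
$n{\left(S,z \right)} = -20$ ($n{\left(S,z \right)} = -4 - 16 = -20$)
$n{\left(-3,-3 \right)} \left(-12 - 10\right) = - 20 \left(-12 - 10\right) = \left(-20\right) \left(-22\right) = 440$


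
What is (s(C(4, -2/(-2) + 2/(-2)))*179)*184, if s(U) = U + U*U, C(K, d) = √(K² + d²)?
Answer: 658720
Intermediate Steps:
s(U) = U + U²
(s(C(4, -2/(-2) + 2/(-2)))*179)*184 = ((√(4² + (-2/(-2) + 2/(-2))²)*(1 + √(4² + (-2/(-2) + 2/(-2))²)))*179)*184 = ((√(16 + (-2*(-½) + 2*(-½))²)*(1 + √(16 + (-2*(-½) + 2*(-½))²)))*179)*184 = ((√(16 + (1 - 1)²)*(1 + √(16 + (1 - 1)²)))*179)*184 = ((√(16 + 0²)*(1 + √(16 + 0²)))*179)*184 = ((√(16 + 0)*(1 + √(16 + 0)))*179)*184 = ((√16*(1 + √16))*179)*184 = ((4*(1 + 4))*179)*184 = ((4*5)*179)*184 = (20*179)*184 = 3580*184 = 658720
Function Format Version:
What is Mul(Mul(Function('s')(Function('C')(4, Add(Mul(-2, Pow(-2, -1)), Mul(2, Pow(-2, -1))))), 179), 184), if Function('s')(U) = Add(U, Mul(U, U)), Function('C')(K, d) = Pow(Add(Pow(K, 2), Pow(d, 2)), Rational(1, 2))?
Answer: 658720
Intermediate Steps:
Function('s')(U) = Add(U, Pow(U, 2))
Mul(Mul(Function('s')(Function('C')(4, Add(Mul(-2, Pow(-2, -1)), Mul(2, Pow(-2, -1))))), 179), 184) = Mul(Mul(Mul(Pow(Add(Pow(4, 2), Pow(Add(Mul(-2, Pow(-2, -1)), Mul(2, Pow(-2, -1))), 2)), Rational(1, 2)), Add(1, Pow(Add(Pow(4, 2), Pow(Add(Mul(-2, Pow(-2, -1)), Mul(2, Pow(-2, -1))), 2)), Rational(1, 2)))), 179), 184) = Mul(Mul(Mul(Pow(Add(16, Pow(Add(Mul(-2, Rational(-1, 2)), Mul(2, Rational(-1, 2))), 2)), Rational(1, 2)), Add(1, Pow(Add(16, Pow(Add(Mul(-2, Rational(-1, 2)), Mul(2, Rational(-1, 2))), 2)), Rational(1, 2)))), 179), 184) = Mul(Mul(Mul(Pow(Add(16, Pow(Add(1, -1), 2)), Rational(1, 2)), Add(1, Pow(Add(16, Pow(Add(1, -1), 2)), Rational(1, 2)))), 179), 184) = Mul(Mul(Mul(Pow(Add(16, Pow(0, 2)), Rational(1, 2)), Add(1, Pow(Add(16, Pow(0, 2)), Rational(1, 2)))), 179), 184) = Mul(Mul(Mul(Pow(Add(16, 0), Rational(1, 2)), Add(1, Pow(Add(16, 0), Rational(1, 2)))), 179), 184) = Mul(Mul(Mul(Pow(16, Rational(1, 2)), Add(1, Pow(16, Rational(1, 2)))), 179), 184) = Mul(Mul(Mul(4, Add(1, 4)), 179), 184) = Mul(Mul(Mul(4, 5), 179), 184) = Mul(Mul(20, 179), 184) = Mul(3580, 184) = 658720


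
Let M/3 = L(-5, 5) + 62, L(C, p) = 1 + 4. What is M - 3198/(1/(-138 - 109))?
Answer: 790107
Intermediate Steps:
L(C, p) = 5
M = 201 (M = 3*(5 + 62) = 3*67 = 201)
M - 3198/(1/(-138 - 109)) = 201 - 3198/(1/(-138 - 109)) = 201 - 3198/(1/(-247)) = 201 - 3198/(-1/247) = 201 - 3198*(-247) = 201 - 78*(-10127) = 201 + 789906 = 790107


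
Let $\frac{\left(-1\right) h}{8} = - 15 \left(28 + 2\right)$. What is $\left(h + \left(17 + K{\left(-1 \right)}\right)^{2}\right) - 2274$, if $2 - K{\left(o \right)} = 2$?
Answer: $1615$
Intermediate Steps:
$K{\left(o \right)} = 0$ ($K{\left(o \right)} = 2 - 2 = 0$)
$h = 3600$ ($h = - 8 \left(- 15 \left(28 + 2\right)\right) = - 8 \left(\left(-15\right) 30\right) = \left(-8\right) \left(-450\right) = 3600$)
$\left(h + \left(17 + K{\left(-1 \right)}\right)^{2}\right) - 2274 = \left(3600 + \left(17 + 0\right)^{2}\right) - 2274 = \left(3600 + 17^{2}\right) - 2274 = \left(3600 + 289\right) - 2274 = 3889 - 2274 = 1615$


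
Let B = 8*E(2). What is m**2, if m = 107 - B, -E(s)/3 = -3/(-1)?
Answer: 32041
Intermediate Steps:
E(s) = -9 (E(s) = -(-9)/(-1) = -(-9)*(-1) = -3*3 = -9)
B = -72 (B = 8*(-9) = -72)
m = 179 (m = 107 - 1*(-72) = 107 + 72 = 179)
m**2 = 179**2 = 32041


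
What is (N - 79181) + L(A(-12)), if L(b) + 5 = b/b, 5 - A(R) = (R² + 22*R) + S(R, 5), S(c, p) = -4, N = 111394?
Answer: 32209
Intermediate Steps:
A(R) = 9 - R² - 22*R (A(R) = 5 - ((R² + 22*R) - 4) = 5 - (-4 + R² + 22*R) = 5 + (4 - R² - 22*R) = 9 - R² - 22*R)
L(b) = -4 (L(b) = -5 + b/b = -5 + 1 = -4)
(N - 79181) + L(A(-12)) = (111394 - 79181) - 4 = 32213 - 4 = 32209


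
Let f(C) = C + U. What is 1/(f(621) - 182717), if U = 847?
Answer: -1/181249 ≈ -5.5173e-6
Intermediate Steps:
f(C) = 847 + C (f(C) = C + 847 = 847 + C)
1/(f(621) - 182717) = 1/((847 + 621) - 182717) = 1/(1468 - 182717) = 1/(-181249) = -1/181249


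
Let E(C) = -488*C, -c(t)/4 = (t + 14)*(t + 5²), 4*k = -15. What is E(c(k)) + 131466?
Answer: 556636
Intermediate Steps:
k = -15/4 (k = (¼)*(-15) = -15/4 ≈ -3.7500)
c(t) = -4*(14 + t)*(25 + t) (c(t) = -4*(t + 14)*(t + 5²) = -4*(14 + t)*(t + 25) = -4*(14 + t)*(25 + t))
E(c(k)) + 131466 = -488*(-1400 - 156*(-15/4) - 4*(-15/4)²) + 131466 = -488*(-1400 + 585 - 4*225/16) + 131466 = -488*(-1400 + 585 - 225/4) + 131466 = -488*(-3485/4) + 131466 = 425170 + 131466 = 556636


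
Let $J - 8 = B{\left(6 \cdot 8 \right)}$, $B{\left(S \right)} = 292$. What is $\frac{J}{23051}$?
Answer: $\frac{300}{23051} \approx 0.013015$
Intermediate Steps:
$J = 300$ ($J = 8 + 292 = 300$)
$\frac{J}{23051} = \frac{300}{23051}$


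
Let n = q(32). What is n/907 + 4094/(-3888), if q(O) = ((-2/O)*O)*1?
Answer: -1860517/1763208 ≈ -1.0552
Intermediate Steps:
q(O) = -2 (q(O) = -2*1 = -2)
n = -2
n/907 + 4094/(-3888) = -2/907 + 4094/(-3888) = -2*1/907 + 4094*(-1/3888) = -2/907 - 2047/1944 = -1860517/1763208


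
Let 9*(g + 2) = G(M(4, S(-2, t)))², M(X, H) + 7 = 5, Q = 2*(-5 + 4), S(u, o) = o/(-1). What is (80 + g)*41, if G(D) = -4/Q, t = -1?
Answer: 28946/9 ≈ 3216.2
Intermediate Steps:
S(u, o) = -o (S(u, o) = o*(-1) = -o)
Q = -2 (Q = 2*(-1) = -2)
M(X, H) = -2 (M(X, H) = -7 + 5 = -2)
G(D) = 2 (G(D) = -4/(-2) = -4*(-½) = 2)
g = -14/9 (g = -2 + (⅑)*2² = -2 + (⅑)*4 = -2 + 4/9 = -14/9 ≈ -1.5556)
(80 + g)*41 = (80 - 14/9)*41 = (706/9)*41 = 28946/9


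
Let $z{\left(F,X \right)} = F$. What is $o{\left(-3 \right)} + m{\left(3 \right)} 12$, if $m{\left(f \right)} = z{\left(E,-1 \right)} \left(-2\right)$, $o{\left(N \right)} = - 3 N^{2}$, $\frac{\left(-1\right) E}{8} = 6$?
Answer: $1125$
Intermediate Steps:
$E = -48$ ($E = \left(-8\right) 6 = -48$)
$m{\left(f \right)} = 96$ ($m{\left(f \right)} = \left(-48\right) \left(-2\right) = 96$)
$o{\left(-3 \right)} + m{\left(3 \right)} 12 = - 3 \left(-3\right)^{2} + 96 \cdot 12 = \left(-3\right) 9 + 1152 = -27 + 1152 = 1125$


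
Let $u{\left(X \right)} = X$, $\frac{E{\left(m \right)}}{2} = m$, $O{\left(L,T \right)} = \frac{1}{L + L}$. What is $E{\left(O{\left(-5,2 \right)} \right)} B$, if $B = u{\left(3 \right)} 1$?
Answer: $- \frac{3}{5} \approx -0.6$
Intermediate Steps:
$O{\left(L,T \right)} = \frac{1}{2 L}$
$E{\left(m \right)} = 2 m$
$B = 3$ ($B = 3 \cdot 1 = 3$)
$E{\left(O{\left(-5,2 \right)} \right)} B = 2 \frac{1}{2 \left(-5\right)} 3 = 2 \cdot \frac{1}{2} \left(- \frac{1}{5}\right) 3 = 2 \left(- \frac{1}{10}\right) 3 = \left(- \frac{1}{5}\right) 3 = - \frac{3}{5}$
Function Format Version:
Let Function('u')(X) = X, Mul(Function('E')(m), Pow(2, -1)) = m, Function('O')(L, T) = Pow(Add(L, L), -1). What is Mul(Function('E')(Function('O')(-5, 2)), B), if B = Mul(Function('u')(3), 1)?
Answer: Rational(-3, 5) ≈ -0.60000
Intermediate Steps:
Function('O')(L, T) = Mul(Rational(1, 2), Pow(L, -1)) (Function('O')(L, T) = Pow(Mul(2, L), -1) = Mul(Rational(1, 2), Pow(L, -1)))
Function('E')(m) = Mul(2, m)
B = 3 (B = Mul(3, 1) = 3)
Mul(Function('E')(Function('O')(-5, 2)), B) = Mul(Mul(2, Mul(Rational(1, 2), Pow(-5, -1))), 3) = Mul(Mul(2, Mul(Rational(1, 2), Rational(-1, 5))), 3) = Mul(Mul(2, Rational(-1, 10)), 3) = Mul(Rational(-1, 5), 3) = Rational(-3, 5)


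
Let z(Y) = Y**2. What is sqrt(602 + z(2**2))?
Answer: sqrt(618) ≈ 24.860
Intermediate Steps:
sqrt(602 + z(2**2)) = sqrt(602 + (2**2)**2) = sqrt(602 + 4**2) = sqrt(602 + 16) = sqrt(618)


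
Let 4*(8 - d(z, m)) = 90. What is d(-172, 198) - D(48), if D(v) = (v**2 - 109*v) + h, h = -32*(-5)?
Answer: 5507/2 ≈ 2753.5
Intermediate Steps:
h = 160
d(z, m) = -29/2 (d(z, m) = 8 - 1/4*90 = 8 - 45/2 = -29/2)
D(v) = 160 + v**2 - 109*v (D(v) = (v**2 - 109*v) + 160 = 160 + v**2 - 109*v)
d(-172, 198) - D(48) = -29/2 - (160 + 48**2 - 109*48) = -29/2 - (160 + 2304 - 5232) = -29/2 - 1*(-2768) = -29/2 + 2768 = 5507/2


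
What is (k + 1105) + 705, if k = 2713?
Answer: 4523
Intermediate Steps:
(k + 1105) + 705 = (2713 + 1105) + 705 = 3818 + 705 = 4523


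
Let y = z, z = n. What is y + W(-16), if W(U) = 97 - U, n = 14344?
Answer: 14457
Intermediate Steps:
z = 14344
y = 14344
y + W(-16) = 14344 + (97 - 1*(-16)) = 14344 + (97 + 16) = 14344 + 113 = 14457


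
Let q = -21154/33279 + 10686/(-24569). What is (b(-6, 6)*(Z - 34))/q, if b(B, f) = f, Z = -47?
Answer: 198684515493/437676010 ≈ 453.95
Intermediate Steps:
q = -875352020/817631751 (q = -21154*1/33279 + 10686*(-1/24569) = -21154/33279 - 10686/24569 = -875352020/817631751 ≈ -1.0706)
(b(-6, 6)*(Z - 34))/q = (6*(-47 - 34))/(-875352020/817631751) = (6*(-81))*(-817631751/875352020) = -486*(-817631751/875352020) = 198684515493/437676010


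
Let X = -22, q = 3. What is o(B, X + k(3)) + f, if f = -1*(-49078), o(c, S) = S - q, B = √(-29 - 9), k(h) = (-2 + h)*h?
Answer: 49056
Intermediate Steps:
k(h) = h*(-2 + h)
B = I*√38 (B = √(-38) = I*√38 ≈ 6.1644*I)
o(c, S) = -3 + S (o(c, S) = S - 1*3 = S - 3 = -3 + S)
f = 49078
o(B, X + k(3)) + f = (-3 + (-22 + 3*(-2 + 3))) + 49078 = (-3 + (-22 + 3*1)) + 49078 = (-3 + (-22 + 3)) + 49078 = (-3 - 19) + 49078 = -22 + 49078 = 49056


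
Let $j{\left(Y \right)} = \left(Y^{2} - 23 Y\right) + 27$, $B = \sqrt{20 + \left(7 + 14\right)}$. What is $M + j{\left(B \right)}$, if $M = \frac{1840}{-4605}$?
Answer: $\frac{62260}{921} - 23 \sqrt{41} \approx -79.671$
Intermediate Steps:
$M = - \frac{368}{921}$ ($M = 1840 \left(- \frac{1}{4605}\right) = - \frac{368}{921} \approx -0.39957$)
$B = \sqrt{41}$ ($B = \sqrt{20 + 21} = \sqrt{41} \approx 6.4031$)
$j{\left(Y \right)} = 27 + Y^{2} - 23 Y$
$M + j{\left(B \right)} = - \frac{368}{921} + \left(27 + \left(\sqrt{41}\right)^{2} - 23 \sqrt{41}\right) = - \frac{368}{921} + \left(27 + 41 - 23 \sqrt{41}\right) = - \frac{368}{921} + \left(68 - 23 \sqrt{41}\right) = \frac{62260}{921} - 23 \sqrt{41}$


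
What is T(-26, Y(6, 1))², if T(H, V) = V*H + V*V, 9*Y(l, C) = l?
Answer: 23104/81 ≈ 285.23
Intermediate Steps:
Y(l, C) = l/9
T(H, V) = V² + H*V (T(H, V) = H*V + V² = V² + H*V)
T(-26, Y(6, 1))² = (((⅑)*6)*(-26 + (⅑)*6))² = (2*(-26 + ⅔)/3)² = ((⅔)*(-76/3))² = (-152/9)² = 23104/81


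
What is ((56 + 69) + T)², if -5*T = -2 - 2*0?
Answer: 393129/25 ≈ 15725.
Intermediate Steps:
T = ⅖ (T = -(-2 - 2*0)/5 = -(-2 + 0)/5 = -⅕*(-2) = ⅖ ≈ 0.40000)
((56 + 69) + T)² = ((56 + 69) + ⅖)² = (125 + ⅖)² = (627/5)² = 393129/25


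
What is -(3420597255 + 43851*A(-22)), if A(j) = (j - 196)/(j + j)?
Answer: -75257919369/22 ≈ -3.4208e+9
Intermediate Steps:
A(j) = (-196 + j)/(2*j) (A(j) = (-196 + j)/((2*j)) = (-196 + j)*(1/(2*j)) = (-196 + j)/(2*j))
-(3420597255 + 43851*A(-22)) = -43851/(1/((½)*(-196 - 22)/(-22) + 78005)) = -43851/(1/((½)*(-1/22)*(-218) + 78005)) = -43851/(1/(109/22 + 78005)) = -43851/(1/(1716219/22)) = -43851/22/1716219 = -43851*1716219/22 = -75257919369/22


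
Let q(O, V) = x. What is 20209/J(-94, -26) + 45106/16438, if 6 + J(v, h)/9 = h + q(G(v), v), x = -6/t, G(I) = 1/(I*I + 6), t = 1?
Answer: -158384645/2810898 ≈ -56.347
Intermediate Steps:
G(I) = 1/(6 + I²) (G(I) = 1/(I² + 6) = 1/(6 + I²))
x = -6 (x = -6/1 = -6*1 = -6)
q(O, V) = -6
J(v, h) = -108 + 9*h (J(v, h) = -54 + 9*(h - 6) = -54 + 9*(-6 + h) = -54 + (-54 + 9*h) = -108 + 9*h)
20209/J(-94, -26) + 45106/16438 = 20209/(-108 + 9*(-26)) + 45106/16438 = 20209/(-108 - 234) + 45106*(1/16438) = 20209/(-342) + 22553/8219 = 20209*(-1/342) + 22553/8219 = -20209/342 + 22553/8219 = -158384645/2810898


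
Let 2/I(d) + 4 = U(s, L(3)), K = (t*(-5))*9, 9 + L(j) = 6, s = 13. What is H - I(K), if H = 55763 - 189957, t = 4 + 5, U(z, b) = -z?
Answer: -2281296/17 ≈ -1.3419e+5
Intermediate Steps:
L(j) = -3 (L(j) = -9 + 6 = -3)
t = 9
K = -405 (K = (9*(-5))*9 = -45*9 = -405)
I(d) = -2/17 (I(d) = 2/(-4 - 1*13) = 2/(-4 - 13) = 2/(-17) = 2*(-1/17) = -2/17)
H = -134194
H - I(K) = -134194 - 1*(-2/17) = -134194 + 2/17 = -2281296/17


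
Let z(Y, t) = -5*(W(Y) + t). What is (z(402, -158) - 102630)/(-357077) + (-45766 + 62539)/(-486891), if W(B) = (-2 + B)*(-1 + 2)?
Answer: 14856502973/57952525869 ≈ 0.25636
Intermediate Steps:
W(B) = -2 + B (W(B) = (-2 + B)*1 = -2 + B)
z(Y, t) = 10 - 5*Y - 5*t (z(Y, t) = -5*((-2 + Y) + t) = -5*(-2 + Y + t) = 10 - 5*Y - 5*t)
(z(402, -158) - 102630)/(-357077) + (-45766 + 62539)/(-486891) = ((10 - 5*402 - 5*(-158)) - 102630)/(-357077) + (-45766 + 62539)/(-486891) = ((10 - 2010 + 790) - 102630)*(-1/357077) + 16773*(-1/486891) = (-1210 - 102630)*(-1/357077) - 5591/162297 = -103840*(-1/357077) - 5591/162297 = 103840/357077 - 5591/162297 = 14856502973/57952525869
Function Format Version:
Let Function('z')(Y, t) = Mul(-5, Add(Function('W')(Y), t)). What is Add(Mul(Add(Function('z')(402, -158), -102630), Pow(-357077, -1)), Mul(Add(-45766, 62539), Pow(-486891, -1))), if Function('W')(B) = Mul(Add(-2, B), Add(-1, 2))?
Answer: Rational(14856502973, 57952525869) ≈ 0.25636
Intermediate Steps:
Function('W')(B) = Add(-2, B) (Function('W')(B) = Mul(Add(-2, B), 1) = Add(-2, B))
Function('z')(Y, t) = Add(10, Mul(-5, Y), Mul(-5, t)) (Function('z')(Y, t) = Mul(-5, Add(Add(-2, Y), t)) = Mul(-5, Add(-2, Y, t)) = Add(10, Mul(-5, Y), Mul(-5, t)))
Add(Mul(Add(Function('z')(402, -158), -102630), Pow(-357077, -1)), Mul(Add(-45766, 62539), Pow(-486891, -1))) = Add(Mul(Add(Add(10, Mul(-5, 402), Mul(-5, -158)), -102630), Pow(-357077, -1)), Mul(Add(-45766, 62539), Pow(-486891, -1))) = Add(Mul(Add(Add(10, -2010, 790), -102630), Rational(-1, 357077)), Mul(16773, Rational(-1, 486891))) = Add(Mul(Add(-1210, -102630), Rational(-1, 357077)), Rational(-5591, 162297)) = Add(Mul(-103840, Rational(-1, 357077)), Rational(-5591, 162297)) = Add(Rational(103840, 357077), Rational(-5591, 162297)) = Rational(14856502973, 57952525869)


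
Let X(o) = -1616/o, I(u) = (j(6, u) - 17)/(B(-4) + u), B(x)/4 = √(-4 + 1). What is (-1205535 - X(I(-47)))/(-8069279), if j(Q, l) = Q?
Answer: 13184933/88762069 + 6464*I*√3/88762069 ≈ 0.14854 + 0.00012613*I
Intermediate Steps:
B(x) = 4*I*√3 (B(x) = 4*√(-4 + 1) = 4*√(-3) = 4*(I*√3) = 4*I*√3)
I(u) = -11/(u + 4*I*√3) (I(u) = (6 - 17)/(4*I*√3 + u) = -11/(u + 4*I*√3))
(-1205535 - X(I(-47)))/(-8069279) = (-1205535 - (-1616)/((-11/(-47 + 4*I*√3))))/(-8069279) = (-1205535 - (-1616)*(47/11 - 4*I*√3/11))*(-1/8069279) = (-1205535 - (-75952/11 + 6464*I*√3/11))*(-1/8069279) = (-1205535 + (75952/11 - 6464*I*√3/11))*(-1/8069279) = (-13184933/11 - 6464*I*√3/11)*(-1/8069279) = 13184933/88762069 + 6464*I*√3/88762069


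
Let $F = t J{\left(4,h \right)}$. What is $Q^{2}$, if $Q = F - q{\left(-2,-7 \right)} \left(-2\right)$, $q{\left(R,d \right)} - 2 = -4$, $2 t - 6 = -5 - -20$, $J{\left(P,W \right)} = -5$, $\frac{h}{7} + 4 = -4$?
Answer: $\frac{12769}{4} \approx 3192.3$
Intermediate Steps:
$h = -56$ ($h = -28 + 7 \left(-4\right) = -28 - 28 = -56$)
$t = \frac{21}{2}$ ($t = 3 + \frac{-5 - -20}{2} = 3 + \frac{-5 + 20}{2} = 3 + \frac{1}{2} \cdot 15 = 3 + \frac{15}{2} = \frac{21}{2} \approx 10.5$)
$q{\left(R,d \right)} = -2$ ($q{\left(R,d \right)} = 2 - 4 = -2$)
$F = - \frac{105}{2}$ ($F = \frac{21}{2} \left(-5\right) = - \frac{105}{2} \approx -52.5$)
$Q = - \frac{113}{2}$ ($Q = - \frac{105}{2} - \left(-2\right) \left(-2\right) = - \frac{105}{2} - 4 = - \frac{113}{2} \approx -56.5$)
$Q^{2} = \left(- \frac{113}{2}\right)^{2} = \frac{12769}{4}$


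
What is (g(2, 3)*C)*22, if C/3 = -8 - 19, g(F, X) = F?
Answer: -3564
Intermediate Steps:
C = -81 (C = 3*(-8 - 19) = 3*(-27) = -81)
(g(2, 3)*C)*22 = (2*(-81))*22 = -162*22 = -3564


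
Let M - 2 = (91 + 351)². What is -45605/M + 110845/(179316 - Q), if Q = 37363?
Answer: 2168796815/3961827114 ≈ 0.54742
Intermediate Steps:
M = 195366 (M = 2 + (91 + 351)² = 2 + 442² = 2 + 195364 = 195366)
-45605/M + 110845/(179316 - Q) = -45605/195366 + 110845/(179316 - 1*37363) = -45605*1/195366 + 110845/(179316 - 37363) = -45605/195366 + 110845/141953 = -45605/195366 + 110845*(1/141953) = -45605/195366 + 15835/20279 = 2168796815/3961827114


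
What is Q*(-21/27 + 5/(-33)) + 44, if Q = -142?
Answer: 17420/99 ≈ 175.96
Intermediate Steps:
Q*(-21/27 + 5/(-33)) + 44 = -142*(-21/27 + 5/(-33)) + 44 = -142*(-21*1/27 + 5*(-1/33)) + 44 = -142*(-7/9 - 5/33) + 44 = -142*(-92/99) + 44 = 13064/99 + 44 = 17420/99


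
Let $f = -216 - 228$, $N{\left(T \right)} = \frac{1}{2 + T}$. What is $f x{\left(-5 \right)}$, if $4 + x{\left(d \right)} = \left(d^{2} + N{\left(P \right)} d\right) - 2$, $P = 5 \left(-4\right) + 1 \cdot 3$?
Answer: $-8584$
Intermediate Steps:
$P = -17$ ($P = -20 + 3 = -17$)
$f = -444$ ($f = -216 - 228 = -444$)
$x{\left(d \right)} = -6 + d^{2} - \frac{d}{15}$ ($x{\left(d \right)} = -4 - \left(2 - d^{2} - \frac{d}{2 - 17}\right) = -4 - \left(2 - d^{2} - \frac{d}{-15}\right) = -4 - \left(2 - d^{2} + \frac{d}{15}\right) = -6 + d^{2} - \frac{d}{15}$)
$f x{\left(-5 \right)} = - 444 \left(-6 + \left(-5\right)^{2} - - \frac{1}{3}\right) = - 444 \left(-6 + 25 + \frac{1}{3}\right) = \left(-444\right) \frac{58}{3} = -8584$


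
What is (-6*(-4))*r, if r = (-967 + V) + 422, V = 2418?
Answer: 44952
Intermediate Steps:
r = 1873 (r = (-967 + 2418) + 422 = 1451 + 422 = 1873)
(-6*(-4))*r = -6*(-4)*1873 = 24*1873 = 44952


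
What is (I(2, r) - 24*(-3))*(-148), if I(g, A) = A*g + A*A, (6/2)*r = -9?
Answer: -11100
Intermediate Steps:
r = -3 (r = (⅓)*(-9) = -3)
I(g, A) = A² + A*g (I(g, A) = A*g + A² = A² + A*g)
(I(2, r) - 24*(-3))*(-148) = (-3*(-3 + 2) - 24*(-3))*(-148) = (-3*(-1) + 72)*(-148) = (3 + 72)*(-148) = 75*(-148) = -11100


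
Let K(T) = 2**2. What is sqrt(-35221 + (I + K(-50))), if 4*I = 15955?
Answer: I*sqrt(124913)/2 ≈ 176.72*I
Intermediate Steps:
I = 15955/4 (I = (1/4)*15955 = 15955/4 ≈ 3988.8)
K(T) = 4
sqrt(-35221 + (I + K(-50))) = sqrt(-35221 + (15955/4 + 4)) = sqrt(-35221 + 15971/4) = sqrt(-124913/4) = I*sqrt(124913)/2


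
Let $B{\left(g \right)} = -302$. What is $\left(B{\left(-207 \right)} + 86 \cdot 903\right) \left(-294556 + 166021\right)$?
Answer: $-9942953460$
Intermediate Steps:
$\left(B{\left(-207 \right)} + 86 \cdot 903\right) \left(-294556 + 166021\right) = \left(-302 + 86 \cdot 903\right) \left(-294556 + 166021\right) = \left(-302 + 77658\right) \left(-128535\right) = 77356 \left(-128535\right) = -9942953460$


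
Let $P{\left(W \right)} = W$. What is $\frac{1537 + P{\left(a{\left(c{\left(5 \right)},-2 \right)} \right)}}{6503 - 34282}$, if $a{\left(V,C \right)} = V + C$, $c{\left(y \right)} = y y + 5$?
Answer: $- \frac{1565}{27779} \approx -0.056338$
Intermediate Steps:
$c{\left(y \right)} = 5 + y^{2}$ ($c{\left(y \right)} = y^{2} + 5 = 5 + y^{2}$)
$a{\left(V,C \right)} = C + V$
$\frac{1537 + P{\left(a{\left(c{\left(5 \right)},-2 \right)} \right)}}{6503 - 34282} = \frac{1537 + \left(-2 + \left(5 + 5^{2}\right)\right)}{6503 - 34282} = \frac{1537 + \left(-2 + \left(5 + 25\right)\right)}{-27779} = \left(1537 + \left(-2 + 30\right)\right) \left(- \frac{1}{27779}\right) = \left(1537 + 28\right) \left(- \frac{1}{27779}\right) = 1565 \left(- \frac{1}{27779}\right) = - \frac{1565}{27779}$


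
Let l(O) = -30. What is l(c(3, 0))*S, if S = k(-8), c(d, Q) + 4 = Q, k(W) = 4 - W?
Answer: -360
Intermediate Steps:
c(d, Q) = -4 + Q
S = 12 (S = 4 - 1*(-8) = 4 + 8 = 12)
l(c(3, 0))*S = -30*12 = -360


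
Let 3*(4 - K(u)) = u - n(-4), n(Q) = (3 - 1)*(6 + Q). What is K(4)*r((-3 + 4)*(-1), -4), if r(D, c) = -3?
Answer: -12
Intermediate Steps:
n(Q) = 12 + 2*Q (n(Q) = 2*(6 + Q) = 12 + 2*Q)
K(u) = 16/3 - u/3 (K(u) = 4 - (u - (12 + 2*(-4)))/3 = 4 - (u - (12 - 8))/3 = 4 - (u - 1*4)/3 = 4 - (u - 4)/3 = 4 - (-4 + u)/3 = 4 + (4/3 - u/3) = 16/3 - u/3)
K(4)*r((-3 + 4)*(-1), -4) = (16/3 - 1/3*4)*(-3) = (16/3 - 4/3)*(-3) = 4*(-3) = -12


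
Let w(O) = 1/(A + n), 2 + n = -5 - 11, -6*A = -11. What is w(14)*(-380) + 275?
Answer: 28955/97 ≈ 298.50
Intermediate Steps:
A = 11/6 (A = -⅙*(-11) = 11/6 ≈ 1.8333)
n = -18 (n = -2 + (-5 - 11) = -2 - 16 = -18)
w(O) = -6/97 (w(O) = 1/(11/6 - 18) = 1/(-97/6) = -6/97)
w(14)*(-380) + 275 = -6/97*(-380) + 275 = 2280/97 + 275 = 28955/97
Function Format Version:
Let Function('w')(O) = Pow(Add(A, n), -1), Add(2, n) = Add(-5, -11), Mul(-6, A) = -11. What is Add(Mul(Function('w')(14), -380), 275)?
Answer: Rational(28955, 97) ≈ 298.50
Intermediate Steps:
A = Rational(11, 6) (A = Mul(Rational(-1, 6), -11) = Rational(11, 6) ≈ 1.8333)
n = -18 (n = Add(-2, Add(-5, -11)) = Add(-2, -16) = -18)
Function('w')(O) = Rational(-6, 97) (Function('w')(O) = Pow(Add(Rational(11, 6), -18), -1) = Pow(Rational(-97, 6), -1) = Rational(-6, 97))
Add(Mul(Function('w')(14), -380), 275) = Add(Mul(Rational(-6, 97), -380), 275) = Add(Rational(2280, 97), 275) = Rational(28955, 97)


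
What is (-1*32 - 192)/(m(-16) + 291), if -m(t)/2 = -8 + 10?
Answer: -32/41 ≈ -0.78049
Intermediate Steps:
m(t) = -4 (m(t) = -2*(-8 + 10) = -2*2 = -4)
(-1*32 - 192)/(m(-16) + 291) = (-1*32 - 192)/(-4 + 291) = (-32 - 192)/287 = -224*1/287 = -32/41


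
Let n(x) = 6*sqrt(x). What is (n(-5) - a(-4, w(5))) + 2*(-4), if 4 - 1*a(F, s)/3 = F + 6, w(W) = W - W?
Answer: -14 + 6*I*sqrt(5) ≈ -14.0 + 13.416*I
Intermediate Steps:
w(W) = 0
a(F, s) = -6 - 3*F (a(F, s) = 12 - 3*(F + 6) = 12 - 3*(6 + F) = 12 + (-18 - 3*F) = -6 - 3*F)
(n(-5) - a(-4, w(5))) + 2*(-4) = (6*sqrt(-5) - (-6 - 3*(-4))) + 2*(-4) = (6*(I*sqrt(5)) - (-6 + 12)) - 8 = (6*I*sqrt(5) - 1*6) - 8 = (6*I*sqrt(5) - 6) - 8 = (-6 + 6*I*sqrt(5)) - 8 = -14 + 6*I*sqrt(5)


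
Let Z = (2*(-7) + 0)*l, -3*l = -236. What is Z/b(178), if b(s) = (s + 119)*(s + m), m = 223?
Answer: -3304/357291 ≈ -0.0092474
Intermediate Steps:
l = 236/3 (l = -⅓*(-236) = 236/3 ≈ 78.667)
b(s) = (119 + s)*(223 + s) (b(s) = (s + 119)*(s + 223) = (119 + s)*(223 + s))
Z = -3304/3 (Z = (2*(-7) + 0)*(236/3) = (-14 + 0)*(236/3) = -14*236/3 = -3304/3 ≈ -1101.3)
Z/b(178) = -3304/(3*(26537 + 178² + 342*178)) = -3304/(3*(26537 + 31684 + 60876)) = -3304/3/119097 = -3304/3*1/119097 = -3304/357291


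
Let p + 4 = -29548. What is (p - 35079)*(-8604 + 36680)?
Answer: -1814579956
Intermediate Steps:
p = -29552 (p = -4 - 29548 = -29552)
(p - 35079)*(-8604 + 36680) = (-29552 - 35079)*(-8604 + 36680) = -64631*28076 = -1814579956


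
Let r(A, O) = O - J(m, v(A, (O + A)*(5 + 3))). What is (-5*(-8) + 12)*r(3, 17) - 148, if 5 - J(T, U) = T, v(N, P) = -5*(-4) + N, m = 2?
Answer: 580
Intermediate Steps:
v(N, P) = 20 + N
J(T, U) = 5 - T
r(A, O) = -3 + O (r(A, O) = O - (5 - 1*2) = O - (5 - 2) = O - 1*3 = O - 3 = -3 + O)
(-5*(-8) + 12)*r(3, 17) - 148 = (-5*(-8) + 12)*(-3 + 17) - 148 = (40 + 12)*14 - 148 = 52*14 - 148 = 728 - 148 = 580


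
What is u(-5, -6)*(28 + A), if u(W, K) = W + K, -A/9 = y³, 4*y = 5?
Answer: -7337/64 ≈ -114.64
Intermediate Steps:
y = 5/4 (y = (¼)*5 = 5/4 ≈ 1.2500)
A = -1125/64 (A = -9*(5/4)³ = -9*125/64 = -1125/64 ≈ -17.578)
u(W, K) = K + W
u(-5, -6)*(28 + A) = (-6 - 5)*(28 - 1125/64) = -11*667/64 = -7337/64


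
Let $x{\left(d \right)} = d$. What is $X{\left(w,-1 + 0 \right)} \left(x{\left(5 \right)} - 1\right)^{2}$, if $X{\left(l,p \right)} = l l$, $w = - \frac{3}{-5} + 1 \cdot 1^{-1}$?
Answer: $\frac{1024}{25} \approx 40.96$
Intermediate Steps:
$w = \frac{8}{5}$ ($w = \left(-3\right) \left(- \frac{1}{5}\right) + 1 \cdot 1 = \frac{3}{5} + 1 = \frac{8}{5} \approx 1.6$)
$X{\left(l,p \right)} = l^{2}$
$X{\left(w,-1 + 0 \right)} \left(x{\left(5 \right)} - 1\right)^{2} = \left(\frac{8}{5}\right)^{2} \left(5 - 1\right)^{2} = \frac{64 \cdot 4^{2}}{25} = \frac{64}{25} \cdot 16 = \frac{1024}{25}$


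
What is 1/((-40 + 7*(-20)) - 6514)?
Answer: -1/6694 ≈ -0.00014939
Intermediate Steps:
1/((-40 + 7*(-20)) - 6514) = 1/((-40 - 140) - 6514) = 1/(-180 - 6514) = 1/(-6694) = -1/6694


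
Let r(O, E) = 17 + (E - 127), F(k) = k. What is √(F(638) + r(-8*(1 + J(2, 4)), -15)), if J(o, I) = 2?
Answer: 3*√57 ≈ 22.650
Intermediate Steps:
r(O, E) = -110 + E (r(O, E) = 17 + (-127 + E) = -110 + E)
√(F(638) + r(-8*(1 + J(2, 4)), -15)) = √(638 + (-110 - 15)) = √(638 - 125) = √513 = 3*√57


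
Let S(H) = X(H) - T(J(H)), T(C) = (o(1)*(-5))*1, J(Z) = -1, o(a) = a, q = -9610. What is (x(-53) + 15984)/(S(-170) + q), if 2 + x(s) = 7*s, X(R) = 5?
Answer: -15611/9600 ≈ -1.6261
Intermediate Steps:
x(s) = -2 + 7*s
T(C) = -5 (T(C) = (1*(-5))*1 = -5*1 = -5)
S(H) = 10 (S(H) = 5 - 1*(-5) = 5 + 5 = 10)
(x(-53) + 15984)/(S(-170) + q) = ((-2 + 7*(-53)) + 15984)/(10 - 9610) = ((-2 - 371) + 15984)/(-9600) = (-373 + 15984)*(-1/9600) = 15611*(-1/9600) = -15611/9600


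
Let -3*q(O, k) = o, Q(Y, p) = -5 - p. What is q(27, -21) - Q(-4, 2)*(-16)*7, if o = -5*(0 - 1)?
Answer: -2357/3 ≈ -785.67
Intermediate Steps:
o = 5 (o = -5*(-1) = 5)
q(O, k) = -5/3 (q(O, k) = -⅓*5 = -5/3)
q(27, -21) - Q(-4, 2)*(-16)*7 = -5/3 - (-5 - 1*2)*(-16)*7 = -5/3 - (-5 - 2)*(-16)*7 = -5/3 - (-7*(-16))*7 = -5/3 - 112*7 = -5/3 - 1*784 = -5/3 - 784 = -2357/3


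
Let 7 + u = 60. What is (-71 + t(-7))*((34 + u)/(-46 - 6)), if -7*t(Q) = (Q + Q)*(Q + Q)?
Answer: 8613/52 ≈ 165.63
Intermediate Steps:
u = 53 (u = -7 + 60 = 53)
t(Q) = -4*Q**2/7 (t(Q) = -(Q + Q)*(Q + Q)/7 = -2*Q*2*Q/7 = -4*Q**2/7)
(-71 + t(-7))*((34 + u)/(-46 - 6)) = (-71 - 4/7*(-7)**2)*((34 + 53)/(-46 - 6)) = (-71 - 4/7*49)*(87/(-52)) = (-71 - 28)*(87*(-1/52)) = -99*(-87/52) = 8613/52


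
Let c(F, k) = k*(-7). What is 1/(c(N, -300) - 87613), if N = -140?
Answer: -1/85513 ≈ -1.1694e-5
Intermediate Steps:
c(F, k) = -7*k
1/(c(N, -300) - 87613) = 1/(-7*(-300) - 87613) = 1/(2100 - 87613) = 1/(-85513) = -1/85513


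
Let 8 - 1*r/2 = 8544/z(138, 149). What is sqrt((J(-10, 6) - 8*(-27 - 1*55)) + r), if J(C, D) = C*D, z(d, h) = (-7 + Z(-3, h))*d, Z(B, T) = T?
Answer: 2*sqrt(407422069)/1633 ≈ 24.721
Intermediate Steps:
z(d, h) = d*(-7 + h) (z(d, h) = (-7 + h)*d = d*(-7 + h))
r = 24704/1633 (r = 16 - 17088/(138*(-7 + 149)) = 16 - 17088/(138*142) = 16 - 17088/19596 = 16 - 2*712/1633 = 16 - 1424/1633 = 24704/1633 ≈ 15.128)
sqrt((J(-10, 6) - 8*(-27 - 1*55)) + r) = sqrt((-10*6 - 8*(-27 - 1*55)) + 24704/1633) = sqrt((-60 - 8*(-27 - 55)) + 24704/1633) = sqrt((-60 - 8*(-82)) + 24704/1633) = sqrt((-60 + 656) + 24704/1633) = sqrt(596 + 24704/1633) = sqrt(997972/1633) = 2*sqrt(407422069)/1633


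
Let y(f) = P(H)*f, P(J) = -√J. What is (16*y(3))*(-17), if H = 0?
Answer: 0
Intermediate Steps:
y(f) = 0 (y(f) = (-√0)*f = (-1*0)*f = 0*f = 0)
(16*y(3))*(-17) = (16*0)*(-17) = 0*(-17) = 0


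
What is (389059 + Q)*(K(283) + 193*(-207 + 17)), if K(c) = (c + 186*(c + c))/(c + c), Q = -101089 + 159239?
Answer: -32631499103/2 ≈ -1.6316e+10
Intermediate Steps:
Q = 58150
K(c) = 373/2 (K(c) = (c + 186*(2*c))/((2*c)) = (c + 372*c)*(1/(2*c)) = (373*c)*(1/(2*c)) = 373/2)
(389059 + Q)*(K(283) + 193*(-207 + 17)) = (389059 + 58150)*(373/2 + 193*(-207 + 17)) = 447209*(373/2 + 193*(-190)) = 447209*(373/2 - 36670) = 447209*(-72967/2) = -32631499103/2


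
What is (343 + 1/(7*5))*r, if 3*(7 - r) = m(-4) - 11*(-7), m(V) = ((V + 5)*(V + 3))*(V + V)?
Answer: -256128/35 ≈ -7317.9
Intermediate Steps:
m(V) = 2*V*(3 + V)*(5 + V) (m(V) = ((5 + V)*(3 + V))*(2*V) = ((3 + V)*(5 + V))*(2*V) = 2*V*(3 + V)*(5 + V))
r = -64/3 (r = 7 - (2*(-4)*(15 + (-4)² + 8*(-4)) - 11*(-7))/3 = 7 - (2*(-4)*(15 + 16 - 32) + 77)/3 = 7 - (2*(-4)*(-1) + 77)/3 = 7 - (8 + 77)/3 = 7 - ⅓*85 = 7 - 85/3 = -64/3 ≈ -21.333)
(343 + 1/(7*5))*r = (343 + 1/(7*5))*(-64/3) = (343 + 1/35)*(-64/3) = (12006/35)*(-64/3) = -256128/35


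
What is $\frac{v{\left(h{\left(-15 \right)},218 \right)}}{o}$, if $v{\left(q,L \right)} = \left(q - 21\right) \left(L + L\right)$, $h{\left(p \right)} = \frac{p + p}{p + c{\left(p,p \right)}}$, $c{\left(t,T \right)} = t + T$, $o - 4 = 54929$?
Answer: $- \frac{26596}{164799} \approx -0.16138$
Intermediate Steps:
$o = 54933$ ($o = 4 + 54929 = 54933$)
$c{\left(t,T \right)} = T + t$
$h{\left(p \right)} = \frac{2}{3}$ ($h{\left(p \right)} = \frac{p + p}{p + \left(p + p\right)} = \frac{2 p}{p + 2 p} = \frac{2 p}{3 p} = 2 p \frac{1}{3 p} = \frac{2}{3}$)
$v{\left(q,L \right)} = 2 L \left(-21 + q\right)$ ($v{\left(q,L \right)} = \left(-21 + q\right) 2 L = 2 L \left(-21 + q\right)$)
$\frac{v{\left(h{\left(-15 \right)},218 \right)}}{o} = \frac{2 \cdot 218 \left(-21 + \frac{2}{3}\right)}{54933} = 2 \cdot 218 \left(- \frac{61}{3}\right) \frac{1}{54933} = \left(- \frac{26596}{3}\right) \frac{1}{54933} = - \frac{26596}{164799}$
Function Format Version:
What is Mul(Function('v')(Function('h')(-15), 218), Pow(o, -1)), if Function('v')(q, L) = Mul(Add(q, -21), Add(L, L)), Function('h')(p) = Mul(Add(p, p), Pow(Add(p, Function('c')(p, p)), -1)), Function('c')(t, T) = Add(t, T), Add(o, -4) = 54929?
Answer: Rational(-26596, 164799) ≈ -0.16138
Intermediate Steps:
o = 54933 (o = Add(4, 54929) = 54933)
Function('c')(t, T) = Add(T, t)
Function('h')(p) = Rational(2, 3) (Function('h')(p) = Mul(Add(p, p), Pow(Add(p, Add(p, p)), -1)) = Mul(Mul(2, p), Pow(Add(p, Mul(2, p)), -1)) = Mul(Mul(2, p), Pow(Mul(3, p), -1)) = Mul(Mul(2, p), Mul(Rational(1, 3), Pow(p, -1))) = Rational(2, 3))
Function('v')(q, L) = Mul(2, L, Add(-21, q)) (Function('v')(q, L) = Mul(Add(-21, q), Mul(2, L)) = Mul(2, L, Add(-21, q)))
Mul(Function('v')(Function('h')(-15), 218), Pow(o, -1)) = Mul(Mul(2, 218, Add(-21, Rational(2, 3))), Pow(54933, -1)) = Mul(Mul(2, 218, Rational(-61, 3)), Rational(1, 54933)) = Mul(Rational(-26596, 3), Rational(1, 54933)) = Rational(-26596, 164799)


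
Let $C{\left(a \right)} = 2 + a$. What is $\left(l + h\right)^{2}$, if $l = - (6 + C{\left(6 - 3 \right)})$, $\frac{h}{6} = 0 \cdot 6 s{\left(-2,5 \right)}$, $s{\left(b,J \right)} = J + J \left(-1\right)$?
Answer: $121$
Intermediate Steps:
$s{\left(b,J \right)} = 0$ ($s{\left(b,J \right)} = J - J = 0$)
$h = 0$ ($h = 6 \cdot 0 \cdot 6 \cdot 0 = 6 \cdot 0 \cdot 0 = 6 \cdot 0 = 0$)
$l = -11$ ($l = - (6 + \left(2 + \left(6 - 3\right)\right)) = - (6 + \left(2 + 3\right)) = - (6 + 5) = \left(-1\right) 11 = -11$)
$\left(l + h\right)^{2} = \left(-11 + 0\right)^{2} = \left(-11\right)^{2} = 121$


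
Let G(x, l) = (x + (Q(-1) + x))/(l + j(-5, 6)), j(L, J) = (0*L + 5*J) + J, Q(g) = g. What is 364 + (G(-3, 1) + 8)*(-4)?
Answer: 12312/37 ≈ 332.76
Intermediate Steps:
j(L, J) = 6*J (j(L, J) = (0 + 5*J) + J = 5*J + J = 6*J)
G(x, l) = (-1 + 2*x)/(36 + l) (G(x, l) = (x + (-1 + x))/(l + 6*6) = (-1 + 2*x)/(l + 36) = (-1 + 2*x)/(36 + l))
364 + (G(-3, 1) + 8)*(-4) = 364 + ((-1 + 2*(-3))/(36 + 1) + 8)*(-4) = 364 + ((-1 - 6)/37 + 8)*(-4) = 364 + ((1/37)*(-7) + 8)*(-4) = 364 + (-7/37 + 8)*(-4) = 364 + (289/37)*(-4) = 364 - 1156/37 = 12312/37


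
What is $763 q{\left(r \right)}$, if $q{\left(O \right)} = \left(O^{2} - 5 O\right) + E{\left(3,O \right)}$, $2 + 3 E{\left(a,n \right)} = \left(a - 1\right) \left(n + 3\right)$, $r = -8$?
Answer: $76300$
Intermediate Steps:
$E{\left(a,n \right)} = - \frac{2}{3} + \frac{\left(-1 + a\right) \left(3 + n\right)}{3}$ ($E{\left(a,n \right)} = - \frac{2}{3} + \frac{\left(a - 1\right) \left(n + 3\right)}{3} = - \frac{2}{3} + \frac{\left(-1 + a\right) \left(3 + n\right)}{3}$)
$q{\left(O \right)} = \frac{4}{3} + O^{2} - \frac{13 O}{3}$ ($q{\left(O \right)} = \left(O^{2} - 5 O\right) + \left(- \frac{5}{3} + 3 - \frac{O}{3} + \frac{1}{3} \cdot 3 O\right) = \left(O^{2} - 5 O\right) + \left(- \frac{5}{3} + 3 - \frac{O}{3} + O\right) = \left(O^{2} - 5 O\right) + \left(\frac{4}{3} + \frac{2 O}{3}\right) = \frac{4}{3} + O^{2} - \frac{13 O}{3}$)
$763 q{\left(r \right)} = 763 \left(\frac{4}{3} + \left(-8\right)^{2} - - \frac{104}{3}\right) = 763 \left(\frac{4}{3} + 64 + \frac{104}{3}\right) = 763 \cdot 100 = 76300$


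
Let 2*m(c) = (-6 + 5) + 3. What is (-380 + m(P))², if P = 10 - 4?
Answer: 143641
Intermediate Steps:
P = 6
m(c) = 1 (m(c) = ((-6 + 5) + 3)/2 = (-1 + 3)/2 = (½)*2 = 1)
(-380 + m(P))² = (-380 + 1)² = (-379)² = 143641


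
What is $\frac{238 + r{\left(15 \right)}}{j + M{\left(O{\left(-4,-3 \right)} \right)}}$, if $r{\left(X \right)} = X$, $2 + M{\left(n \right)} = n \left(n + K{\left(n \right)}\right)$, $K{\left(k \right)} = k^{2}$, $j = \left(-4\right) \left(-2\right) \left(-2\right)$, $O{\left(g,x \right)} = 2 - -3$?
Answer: $\frac{23}{12} \approx 1.9167$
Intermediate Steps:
$O{\left(g,x \right)} = 5$ ($O{\left(g,x \right)} = 2 + 3 = 5$)
$j = -16$ ($j = 8 \left(-2\right) = -16$)
$M{\left(n \right)} = -2 + n \left(n + n^{2}\right)$
$\frac{238 + r{\left(15 \right)}}{j + M{\left(O{\left(-4,-3 \right)} \right)}} = \frac{238 + 15}{-16 + \left(-2 + 5^{2} + 5^{3}\right)} = \frac{253}{-16 + \left(-2 + 25 + 125\right)} = \frac{253}{-16 + 148} = \frac{253}{132} = 253 \cdot \frac{1}{132} = \frac{23}{12}$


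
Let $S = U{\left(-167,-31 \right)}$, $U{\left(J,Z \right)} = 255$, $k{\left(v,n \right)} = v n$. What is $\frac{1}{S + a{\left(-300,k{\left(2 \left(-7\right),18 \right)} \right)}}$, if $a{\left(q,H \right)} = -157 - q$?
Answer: $\frac{1}{398} \approx 0.0025126$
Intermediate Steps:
$k{\left(v,n \right)} = n v$
$S = 255$
$\frac{1}{S + a{\left(-300,k{\left(2 \left(-7\right),18 \right)} \right)}} = \frac{1}{255 - -143} = \frac{1}{255 + \left(-157 + 300\right)} = \frac{1}{255 + 143} = \frac{1}{398}$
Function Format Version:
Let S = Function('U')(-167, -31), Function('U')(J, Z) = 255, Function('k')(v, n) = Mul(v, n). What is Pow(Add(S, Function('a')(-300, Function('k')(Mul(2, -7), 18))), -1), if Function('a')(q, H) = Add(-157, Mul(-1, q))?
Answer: Rational(1, 398) ≈ 0.0025126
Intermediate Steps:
Function('k')(v, n) = Mul(n, v)
S = 255
Pow(Add(S, Function('a')(-300, Function('k')(Mul(2, -7), 18))), -1) = Pow(Add(255, Add(-157, Mul(-1, -300))), -1) = Pow(Add(255, Add(-157, 300)), -1) = Pow(Add(255, 143), -1) = Pow(398, -1) = Rational(1, 398)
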